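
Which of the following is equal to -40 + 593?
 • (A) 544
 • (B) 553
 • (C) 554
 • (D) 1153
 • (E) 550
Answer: B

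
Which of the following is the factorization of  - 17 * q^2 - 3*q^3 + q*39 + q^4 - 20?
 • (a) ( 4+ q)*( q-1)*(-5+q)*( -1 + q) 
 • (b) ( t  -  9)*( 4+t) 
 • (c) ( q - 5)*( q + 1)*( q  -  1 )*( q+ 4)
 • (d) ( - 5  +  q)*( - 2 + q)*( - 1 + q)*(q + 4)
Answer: a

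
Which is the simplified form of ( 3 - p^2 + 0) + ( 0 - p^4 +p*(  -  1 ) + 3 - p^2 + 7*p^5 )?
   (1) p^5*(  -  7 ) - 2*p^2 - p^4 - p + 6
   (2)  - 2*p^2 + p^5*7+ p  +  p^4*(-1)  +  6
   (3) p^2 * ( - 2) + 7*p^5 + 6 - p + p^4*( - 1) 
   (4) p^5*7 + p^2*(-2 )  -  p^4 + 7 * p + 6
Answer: 3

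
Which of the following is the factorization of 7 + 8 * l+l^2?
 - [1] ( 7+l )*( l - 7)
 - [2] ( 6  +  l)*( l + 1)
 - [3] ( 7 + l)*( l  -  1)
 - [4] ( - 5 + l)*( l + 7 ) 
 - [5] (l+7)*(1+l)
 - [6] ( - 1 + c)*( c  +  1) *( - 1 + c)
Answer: 5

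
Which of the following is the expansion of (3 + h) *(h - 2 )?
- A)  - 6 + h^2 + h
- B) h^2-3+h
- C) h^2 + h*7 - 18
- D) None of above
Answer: A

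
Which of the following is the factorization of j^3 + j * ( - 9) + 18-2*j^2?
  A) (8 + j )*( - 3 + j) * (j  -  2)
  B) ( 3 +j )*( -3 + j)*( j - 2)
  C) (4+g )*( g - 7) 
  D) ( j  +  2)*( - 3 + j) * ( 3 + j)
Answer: B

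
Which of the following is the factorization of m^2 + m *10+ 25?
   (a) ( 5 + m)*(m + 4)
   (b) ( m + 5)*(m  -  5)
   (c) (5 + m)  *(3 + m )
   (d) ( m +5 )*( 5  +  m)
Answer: d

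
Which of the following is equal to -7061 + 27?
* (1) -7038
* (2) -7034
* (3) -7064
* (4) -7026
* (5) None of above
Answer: 2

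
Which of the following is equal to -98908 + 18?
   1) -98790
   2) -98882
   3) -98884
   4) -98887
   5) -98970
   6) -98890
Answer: 6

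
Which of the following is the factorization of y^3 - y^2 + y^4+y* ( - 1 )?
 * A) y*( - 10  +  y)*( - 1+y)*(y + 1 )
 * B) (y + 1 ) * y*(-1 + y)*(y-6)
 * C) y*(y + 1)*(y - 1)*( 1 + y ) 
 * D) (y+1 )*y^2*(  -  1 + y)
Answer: C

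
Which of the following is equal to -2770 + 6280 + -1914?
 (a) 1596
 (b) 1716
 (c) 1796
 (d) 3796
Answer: a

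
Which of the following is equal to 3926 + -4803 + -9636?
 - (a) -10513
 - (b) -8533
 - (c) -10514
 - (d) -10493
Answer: a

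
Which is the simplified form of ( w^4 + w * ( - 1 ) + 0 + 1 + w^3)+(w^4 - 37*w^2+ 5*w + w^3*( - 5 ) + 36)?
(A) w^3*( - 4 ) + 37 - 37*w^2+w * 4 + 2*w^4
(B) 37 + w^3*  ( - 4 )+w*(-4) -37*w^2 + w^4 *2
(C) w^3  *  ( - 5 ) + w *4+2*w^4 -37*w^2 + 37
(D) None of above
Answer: A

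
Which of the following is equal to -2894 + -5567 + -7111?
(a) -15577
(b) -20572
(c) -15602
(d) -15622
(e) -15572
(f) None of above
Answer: e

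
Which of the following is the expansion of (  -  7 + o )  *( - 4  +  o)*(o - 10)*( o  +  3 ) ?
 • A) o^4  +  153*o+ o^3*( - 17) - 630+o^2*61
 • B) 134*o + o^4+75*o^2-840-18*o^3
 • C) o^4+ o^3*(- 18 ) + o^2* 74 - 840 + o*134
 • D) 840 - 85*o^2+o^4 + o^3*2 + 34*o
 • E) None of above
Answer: B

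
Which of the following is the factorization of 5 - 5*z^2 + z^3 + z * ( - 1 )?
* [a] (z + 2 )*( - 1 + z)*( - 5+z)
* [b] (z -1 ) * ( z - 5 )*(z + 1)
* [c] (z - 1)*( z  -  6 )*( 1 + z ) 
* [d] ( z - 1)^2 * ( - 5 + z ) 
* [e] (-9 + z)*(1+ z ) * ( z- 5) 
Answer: b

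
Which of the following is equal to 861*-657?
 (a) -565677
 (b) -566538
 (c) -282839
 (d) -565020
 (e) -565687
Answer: a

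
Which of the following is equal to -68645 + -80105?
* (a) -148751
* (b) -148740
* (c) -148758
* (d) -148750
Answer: d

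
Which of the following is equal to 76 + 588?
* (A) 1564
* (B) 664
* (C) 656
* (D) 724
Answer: B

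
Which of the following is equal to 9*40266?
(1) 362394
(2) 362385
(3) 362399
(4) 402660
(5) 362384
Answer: 1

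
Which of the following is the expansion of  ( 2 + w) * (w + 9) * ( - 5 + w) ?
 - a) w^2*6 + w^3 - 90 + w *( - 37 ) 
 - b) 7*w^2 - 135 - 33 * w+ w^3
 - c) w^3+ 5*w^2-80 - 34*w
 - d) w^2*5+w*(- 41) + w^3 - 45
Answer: a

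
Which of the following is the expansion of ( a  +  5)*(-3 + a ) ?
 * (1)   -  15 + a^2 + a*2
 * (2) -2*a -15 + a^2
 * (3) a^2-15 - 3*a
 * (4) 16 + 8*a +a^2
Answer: 1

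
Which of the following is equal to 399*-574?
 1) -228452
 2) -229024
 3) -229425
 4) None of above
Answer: 4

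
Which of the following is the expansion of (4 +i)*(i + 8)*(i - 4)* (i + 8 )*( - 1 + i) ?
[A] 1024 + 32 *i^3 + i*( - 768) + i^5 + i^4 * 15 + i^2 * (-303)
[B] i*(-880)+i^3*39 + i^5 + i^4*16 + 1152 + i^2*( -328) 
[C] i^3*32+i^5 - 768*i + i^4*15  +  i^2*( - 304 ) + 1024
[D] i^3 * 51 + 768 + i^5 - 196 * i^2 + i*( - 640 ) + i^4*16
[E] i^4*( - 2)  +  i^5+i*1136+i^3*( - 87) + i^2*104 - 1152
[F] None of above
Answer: C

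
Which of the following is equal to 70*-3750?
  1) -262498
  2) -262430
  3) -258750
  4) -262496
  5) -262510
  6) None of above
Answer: 6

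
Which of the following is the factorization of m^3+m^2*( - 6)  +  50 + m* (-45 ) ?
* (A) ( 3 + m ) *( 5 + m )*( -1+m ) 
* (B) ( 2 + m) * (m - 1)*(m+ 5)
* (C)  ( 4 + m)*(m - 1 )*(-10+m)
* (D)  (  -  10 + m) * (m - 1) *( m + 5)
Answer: D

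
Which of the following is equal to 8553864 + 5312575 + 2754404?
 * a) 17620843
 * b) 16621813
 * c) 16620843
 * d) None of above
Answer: c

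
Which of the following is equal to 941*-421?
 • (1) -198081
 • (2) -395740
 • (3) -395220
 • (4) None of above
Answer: 4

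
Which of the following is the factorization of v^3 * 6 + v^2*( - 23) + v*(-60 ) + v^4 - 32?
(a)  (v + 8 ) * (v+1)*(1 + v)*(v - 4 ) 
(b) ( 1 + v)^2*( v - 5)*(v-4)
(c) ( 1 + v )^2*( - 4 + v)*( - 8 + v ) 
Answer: a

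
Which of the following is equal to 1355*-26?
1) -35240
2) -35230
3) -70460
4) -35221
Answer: 2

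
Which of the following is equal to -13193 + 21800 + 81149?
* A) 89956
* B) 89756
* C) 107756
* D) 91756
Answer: B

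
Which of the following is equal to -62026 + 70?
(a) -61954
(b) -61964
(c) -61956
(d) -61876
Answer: c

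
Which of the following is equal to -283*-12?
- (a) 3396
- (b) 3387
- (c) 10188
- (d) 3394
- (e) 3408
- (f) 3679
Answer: a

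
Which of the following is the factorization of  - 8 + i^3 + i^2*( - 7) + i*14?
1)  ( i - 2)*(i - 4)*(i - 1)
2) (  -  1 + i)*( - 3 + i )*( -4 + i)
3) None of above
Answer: 1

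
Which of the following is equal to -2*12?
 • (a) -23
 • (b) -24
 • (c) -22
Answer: b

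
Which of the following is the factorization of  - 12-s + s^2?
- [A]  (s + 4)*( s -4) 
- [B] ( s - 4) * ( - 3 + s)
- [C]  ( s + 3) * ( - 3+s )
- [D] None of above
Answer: D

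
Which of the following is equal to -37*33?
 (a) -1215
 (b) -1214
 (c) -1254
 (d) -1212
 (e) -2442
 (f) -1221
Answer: f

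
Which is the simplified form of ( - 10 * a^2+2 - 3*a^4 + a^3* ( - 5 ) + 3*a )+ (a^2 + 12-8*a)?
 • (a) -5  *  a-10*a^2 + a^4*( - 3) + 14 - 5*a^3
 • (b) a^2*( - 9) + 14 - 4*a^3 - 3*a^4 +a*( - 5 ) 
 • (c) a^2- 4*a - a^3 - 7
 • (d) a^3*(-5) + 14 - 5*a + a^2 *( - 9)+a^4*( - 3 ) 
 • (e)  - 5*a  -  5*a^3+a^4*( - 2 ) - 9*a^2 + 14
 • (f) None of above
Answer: d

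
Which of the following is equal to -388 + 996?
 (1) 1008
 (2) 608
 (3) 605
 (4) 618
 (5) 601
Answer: 2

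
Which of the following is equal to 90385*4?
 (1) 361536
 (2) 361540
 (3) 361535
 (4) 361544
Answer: 2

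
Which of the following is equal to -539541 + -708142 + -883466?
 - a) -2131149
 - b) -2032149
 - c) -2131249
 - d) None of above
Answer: a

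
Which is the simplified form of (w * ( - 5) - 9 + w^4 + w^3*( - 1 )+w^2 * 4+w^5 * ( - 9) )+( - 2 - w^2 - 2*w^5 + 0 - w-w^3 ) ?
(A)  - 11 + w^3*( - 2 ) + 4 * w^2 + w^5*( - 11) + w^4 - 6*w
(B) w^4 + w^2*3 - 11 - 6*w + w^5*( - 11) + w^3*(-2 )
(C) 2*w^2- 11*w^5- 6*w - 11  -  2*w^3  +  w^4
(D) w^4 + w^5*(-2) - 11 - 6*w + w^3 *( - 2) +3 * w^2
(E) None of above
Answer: B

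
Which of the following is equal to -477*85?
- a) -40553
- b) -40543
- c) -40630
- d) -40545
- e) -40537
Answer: d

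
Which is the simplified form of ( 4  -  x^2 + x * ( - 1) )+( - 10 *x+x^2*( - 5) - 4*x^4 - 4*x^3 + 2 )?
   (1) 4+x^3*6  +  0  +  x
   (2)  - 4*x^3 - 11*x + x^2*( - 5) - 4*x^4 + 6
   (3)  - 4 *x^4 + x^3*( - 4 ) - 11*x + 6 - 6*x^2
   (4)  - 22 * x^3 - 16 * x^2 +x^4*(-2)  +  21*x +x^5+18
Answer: 3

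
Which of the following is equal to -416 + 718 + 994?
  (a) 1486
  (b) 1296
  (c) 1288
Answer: b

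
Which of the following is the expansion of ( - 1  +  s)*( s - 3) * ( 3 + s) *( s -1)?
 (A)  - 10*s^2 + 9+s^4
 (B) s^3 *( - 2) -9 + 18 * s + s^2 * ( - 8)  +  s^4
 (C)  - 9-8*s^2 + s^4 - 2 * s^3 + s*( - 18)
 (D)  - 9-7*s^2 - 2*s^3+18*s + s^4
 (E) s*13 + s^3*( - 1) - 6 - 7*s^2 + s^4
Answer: B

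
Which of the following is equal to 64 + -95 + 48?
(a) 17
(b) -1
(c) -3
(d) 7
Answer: a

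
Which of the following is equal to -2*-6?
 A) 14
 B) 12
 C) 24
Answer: B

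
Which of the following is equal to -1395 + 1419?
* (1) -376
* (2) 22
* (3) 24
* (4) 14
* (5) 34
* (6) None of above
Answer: 3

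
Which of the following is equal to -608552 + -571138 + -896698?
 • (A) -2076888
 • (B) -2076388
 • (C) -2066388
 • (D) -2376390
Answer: B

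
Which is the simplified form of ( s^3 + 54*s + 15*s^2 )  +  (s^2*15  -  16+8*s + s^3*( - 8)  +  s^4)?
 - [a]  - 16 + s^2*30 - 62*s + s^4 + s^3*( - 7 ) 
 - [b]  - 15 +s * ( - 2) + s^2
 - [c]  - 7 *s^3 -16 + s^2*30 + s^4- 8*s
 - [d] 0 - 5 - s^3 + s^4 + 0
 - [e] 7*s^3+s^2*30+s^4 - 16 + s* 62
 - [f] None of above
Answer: f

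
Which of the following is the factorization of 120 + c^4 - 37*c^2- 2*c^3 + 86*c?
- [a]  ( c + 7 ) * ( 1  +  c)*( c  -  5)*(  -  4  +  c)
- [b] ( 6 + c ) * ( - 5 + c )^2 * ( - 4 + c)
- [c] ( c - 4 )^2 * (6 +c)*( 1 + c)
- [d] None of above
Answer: d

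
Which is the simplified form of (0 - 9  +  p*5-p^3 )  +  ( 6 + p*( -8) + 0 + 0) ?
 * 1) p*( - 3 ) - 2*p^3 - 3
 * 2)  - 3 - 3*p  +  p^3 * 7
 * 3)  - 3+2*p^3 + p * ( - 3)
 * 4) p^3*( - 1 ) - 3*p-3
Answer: 4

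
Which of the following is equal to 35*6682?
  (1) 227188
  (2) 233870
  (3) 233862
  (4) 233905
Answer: 2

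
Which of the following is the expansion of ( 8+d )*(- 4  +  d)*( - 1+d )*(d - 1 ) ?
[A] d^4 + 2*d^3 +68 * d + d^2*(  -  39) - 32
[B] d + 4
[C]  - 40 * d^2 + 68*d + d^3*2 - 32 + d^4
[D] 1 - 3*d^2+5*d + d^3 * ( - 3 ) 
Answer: A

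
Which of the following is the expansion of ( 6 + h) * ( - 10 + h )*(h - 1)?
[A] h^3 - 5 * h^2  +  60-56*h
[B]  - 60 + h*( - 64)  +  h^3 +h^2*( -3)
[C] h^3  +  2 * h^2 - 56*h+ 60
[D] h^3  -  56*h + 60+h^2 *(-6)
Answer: A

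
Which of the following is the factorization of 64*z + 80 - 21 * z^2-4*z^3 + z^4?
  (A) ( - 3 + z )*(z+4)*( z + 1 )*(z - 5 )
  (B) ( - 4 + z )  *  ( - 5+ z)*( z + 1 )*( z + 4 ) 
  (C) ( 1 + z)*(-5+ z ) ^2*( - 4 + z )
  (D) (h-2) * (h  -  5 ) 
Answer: B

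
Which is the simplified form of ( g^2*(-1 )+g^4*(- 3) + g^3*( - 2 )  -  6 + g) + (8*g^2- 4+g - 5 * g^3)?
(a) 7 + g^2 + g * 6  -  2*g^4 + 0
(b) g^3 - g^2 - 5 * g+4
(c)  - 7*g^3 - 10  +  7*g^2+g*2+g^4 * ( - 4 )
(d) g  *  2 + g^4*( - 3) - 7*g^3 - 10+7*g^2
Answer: d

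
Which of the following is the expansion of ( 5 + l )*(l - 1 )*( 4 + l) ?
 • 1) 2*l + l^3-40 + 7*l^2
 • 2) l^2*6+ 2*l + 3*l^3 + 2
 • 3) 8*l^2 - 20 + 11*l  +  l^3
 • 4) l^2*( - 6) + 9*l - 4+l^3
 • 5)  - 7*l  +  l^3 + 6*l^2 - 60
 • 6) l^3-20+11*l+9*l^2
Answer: 3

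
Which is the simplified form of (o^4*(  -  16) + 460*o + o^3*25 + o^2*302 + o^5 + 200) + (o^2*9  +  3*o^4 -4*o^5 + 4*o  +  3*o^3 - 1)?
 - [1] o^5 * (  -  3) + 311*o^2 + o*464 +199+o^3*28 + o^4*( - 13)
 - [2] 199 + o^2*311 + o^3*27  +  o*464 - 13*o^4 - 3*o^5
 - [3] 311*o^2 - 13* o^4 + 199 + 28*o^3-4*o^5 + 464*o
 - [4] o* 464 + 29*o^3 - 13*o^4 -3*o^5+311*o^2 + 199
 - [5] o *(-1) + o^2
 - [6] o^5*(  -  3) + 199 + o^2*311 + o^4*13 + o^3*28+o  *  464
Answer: 1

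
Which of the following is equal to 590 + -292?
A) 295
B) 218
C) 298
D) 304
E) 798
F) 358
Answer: C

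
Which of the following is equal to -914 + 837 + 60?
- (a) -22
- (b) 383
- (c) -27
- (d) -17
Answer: d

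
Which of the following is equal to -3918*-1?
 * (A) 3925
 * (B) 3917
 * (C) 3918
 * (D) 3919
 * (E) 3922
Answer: C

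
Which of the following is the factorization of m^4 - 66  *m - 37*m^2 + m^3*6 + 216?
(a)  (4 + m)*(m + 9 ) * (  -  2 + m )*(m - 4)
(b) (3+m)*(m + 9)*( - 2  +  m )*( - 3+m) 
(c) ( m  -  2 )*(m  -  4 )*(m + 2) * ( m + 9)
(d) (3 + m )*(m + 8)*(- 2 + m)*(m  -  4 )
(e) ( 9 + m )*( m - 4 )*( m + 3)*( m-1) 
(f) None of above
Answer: f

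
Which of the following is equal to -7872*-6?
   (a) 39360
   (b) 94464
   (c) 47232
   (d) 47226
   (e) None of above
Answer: c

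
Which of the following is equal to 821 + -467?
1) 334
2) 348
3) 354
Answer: 3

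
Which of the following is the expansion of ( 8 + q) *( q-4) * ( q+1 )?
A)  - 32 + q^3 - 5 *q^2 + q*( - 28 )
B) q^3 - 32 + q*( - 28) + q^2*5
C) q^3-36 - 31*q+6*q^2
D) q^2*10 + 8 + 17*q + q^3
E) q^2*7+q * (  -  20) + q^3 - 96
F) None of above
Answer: B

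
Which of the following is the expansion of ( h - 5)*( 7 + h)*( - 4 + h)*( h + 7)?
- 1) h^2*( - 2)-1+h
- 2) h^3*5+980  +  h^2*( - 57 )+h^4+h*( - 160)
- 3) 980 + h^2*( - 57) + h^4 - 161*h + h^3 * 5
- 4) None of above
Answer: 3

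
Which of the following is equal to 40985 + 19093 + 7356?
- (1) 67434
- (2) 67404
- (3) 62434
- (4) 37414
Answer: 1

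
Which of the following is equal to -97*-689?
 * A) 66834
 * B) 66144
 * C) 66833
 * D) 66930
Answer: C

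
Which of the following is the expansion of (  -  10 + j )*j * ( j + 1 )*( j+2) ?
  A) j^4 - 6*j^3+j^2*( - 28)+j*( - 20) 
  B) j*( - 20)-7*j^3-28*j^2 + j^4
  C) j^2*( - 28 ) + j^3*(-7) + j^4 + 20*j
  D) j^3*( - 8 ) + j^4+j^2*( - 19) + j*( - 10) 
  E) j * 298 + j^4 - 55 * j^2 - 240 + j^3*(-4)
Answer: B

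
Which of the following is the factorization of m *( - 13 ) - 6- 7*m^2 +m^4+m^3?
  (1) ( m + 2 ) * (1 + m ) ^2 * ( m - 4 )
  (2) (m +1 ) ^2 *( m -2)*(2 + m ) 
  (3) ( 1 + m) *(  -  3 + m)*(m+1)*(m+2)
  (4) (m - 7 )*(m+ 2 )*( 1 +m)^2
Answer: 3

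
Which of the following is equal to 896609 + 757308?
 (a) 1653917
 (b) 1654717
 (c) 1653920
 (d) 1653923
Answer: a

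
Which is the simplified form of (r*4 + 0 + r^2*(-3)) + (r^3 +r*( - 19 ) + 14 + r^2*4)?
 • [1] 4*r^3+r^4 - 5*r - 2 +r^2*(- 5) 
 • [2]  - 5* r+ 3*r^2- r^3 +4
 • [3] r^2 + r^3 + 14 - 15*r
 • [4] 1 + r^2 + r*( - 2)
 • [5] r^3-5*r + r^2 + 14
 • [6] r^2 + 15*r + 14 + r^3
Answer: 3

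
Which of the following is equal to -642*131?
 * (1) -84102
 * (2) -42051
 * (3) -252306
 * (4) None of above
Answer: 1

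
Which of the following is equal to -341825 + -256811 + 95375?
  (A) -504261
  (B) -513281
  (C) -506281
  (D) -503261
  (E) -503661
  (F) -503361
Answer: D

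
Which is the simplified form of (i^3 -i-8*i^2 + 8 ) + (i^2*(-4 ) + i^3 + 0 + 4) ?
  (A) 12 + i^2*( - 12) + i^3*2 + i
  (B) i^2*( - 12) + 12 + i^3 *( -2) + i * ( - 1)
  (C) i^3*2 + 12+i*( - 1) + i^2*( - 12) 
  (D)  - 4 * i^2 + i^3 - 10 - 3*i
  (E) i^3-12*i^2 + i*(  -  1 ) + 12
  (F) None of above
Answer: C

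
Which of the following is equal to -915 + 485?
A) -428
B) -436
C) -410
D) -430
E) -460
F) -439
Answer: D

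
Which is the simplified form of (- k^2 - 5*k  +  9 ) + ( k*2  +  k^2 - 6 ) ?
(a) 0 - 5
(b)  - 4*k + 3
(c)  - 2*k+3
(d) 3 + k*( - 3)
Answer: d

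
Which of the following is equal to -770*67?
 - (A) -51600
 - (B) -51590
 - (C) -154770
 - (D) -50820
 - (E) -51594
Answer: B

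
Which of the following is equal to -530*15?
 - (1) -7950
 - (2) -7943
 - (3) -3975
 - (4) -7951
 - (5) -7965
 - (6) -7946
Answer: 1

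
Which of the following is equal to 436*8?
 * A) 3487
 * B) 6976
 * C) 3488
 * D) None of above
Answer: C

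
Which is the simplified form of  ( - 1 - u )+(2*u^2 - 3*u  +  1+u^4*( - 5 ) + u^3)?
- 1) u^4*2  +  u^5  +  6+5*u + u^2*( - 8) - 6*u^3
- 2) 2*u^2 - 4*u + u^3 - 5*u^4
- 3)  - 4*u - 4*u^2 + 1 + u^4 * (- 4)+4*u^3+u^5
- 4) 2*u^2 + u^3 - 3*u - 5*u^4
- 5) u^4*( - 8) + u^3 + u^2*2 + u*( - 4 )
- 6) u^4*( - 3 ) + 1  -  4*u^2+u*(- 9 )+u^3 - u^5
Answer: 2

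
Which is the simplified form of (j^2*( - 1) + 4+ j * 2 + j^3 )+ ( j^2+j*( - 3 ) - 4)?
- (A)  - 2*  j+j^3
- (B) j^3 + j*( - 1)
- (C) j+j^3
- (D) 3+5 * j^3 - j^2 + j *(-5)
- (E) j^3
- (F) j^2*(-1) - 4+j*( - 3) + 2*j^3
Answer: B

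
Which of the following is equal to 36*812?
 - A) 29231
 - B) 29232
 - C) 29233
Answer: B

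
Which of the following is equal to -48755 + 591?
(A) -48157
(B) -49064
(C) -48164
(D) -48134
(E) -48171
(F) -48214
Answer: C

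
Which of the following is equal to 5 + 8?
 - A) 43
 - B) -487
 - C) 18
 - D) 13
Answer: D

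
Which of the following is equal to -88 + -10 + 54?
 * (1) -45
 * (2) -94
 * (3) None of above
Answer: 3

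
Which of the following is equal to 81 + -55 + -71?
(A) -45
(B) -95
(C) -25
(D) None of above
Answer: A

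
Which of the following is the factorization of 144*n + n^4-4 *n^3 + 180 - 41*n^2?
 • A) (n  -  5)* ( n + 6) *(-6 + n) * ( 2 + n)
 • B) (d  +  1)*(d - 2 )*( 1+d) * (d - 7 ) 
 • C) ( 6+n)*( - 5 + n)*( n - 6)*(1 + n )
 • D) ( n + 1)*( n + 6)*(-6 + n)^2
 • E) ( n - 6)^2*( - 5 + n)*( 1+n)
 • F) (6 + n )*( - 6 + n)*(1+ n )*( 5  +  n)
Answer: C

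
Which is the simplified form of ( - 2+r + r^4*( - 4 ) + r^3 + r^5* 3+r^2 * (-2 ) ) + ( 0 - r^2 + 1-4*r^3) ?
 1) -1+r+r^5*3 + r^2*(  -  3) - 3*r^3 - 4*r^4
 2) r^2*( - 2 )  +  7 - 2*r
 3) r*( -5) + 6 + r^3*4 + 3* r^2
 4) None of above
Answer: 1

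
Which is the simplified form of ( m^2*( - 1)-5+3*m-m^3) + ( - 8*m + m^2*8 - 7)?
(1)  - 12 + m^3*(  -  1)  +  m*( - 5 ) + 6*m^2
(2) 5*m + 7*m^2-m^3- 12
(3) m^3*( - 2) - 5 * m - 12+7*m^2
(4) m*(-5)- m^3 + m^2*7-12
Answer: 4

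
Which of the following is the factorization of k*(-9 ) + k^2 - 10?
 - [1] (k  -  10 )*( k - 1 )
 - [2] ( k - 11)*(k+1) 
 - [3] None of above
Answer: 3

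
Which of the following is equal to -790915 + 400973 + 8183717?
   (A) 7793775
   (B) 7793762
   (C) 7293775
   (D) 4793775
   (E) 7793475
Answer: A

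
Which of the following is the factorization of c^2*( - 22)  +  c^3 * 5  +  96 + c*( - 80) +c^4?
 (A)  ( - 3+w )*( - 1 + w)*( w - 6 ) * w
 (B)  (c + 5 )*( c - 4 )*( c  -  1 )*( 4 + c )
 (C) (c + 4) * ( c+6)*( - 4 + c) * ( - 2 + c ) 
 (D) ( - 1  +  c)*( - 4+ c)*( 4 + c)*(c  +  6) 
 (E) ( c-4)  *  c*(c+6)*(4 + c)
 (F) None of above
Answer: D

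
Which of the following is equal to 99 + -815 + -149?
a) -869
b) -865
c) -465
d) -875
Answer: b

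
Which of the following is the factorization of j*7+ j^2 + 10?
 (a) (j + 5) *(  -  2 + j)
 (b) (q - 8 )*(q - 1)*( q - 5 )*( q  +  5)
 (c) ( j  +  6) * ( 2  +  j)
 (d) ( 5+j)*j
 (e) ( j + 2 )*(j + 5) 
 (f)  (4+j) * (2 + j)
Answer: e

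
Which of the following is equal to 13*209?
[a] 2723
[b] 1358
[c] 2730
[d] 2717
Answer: d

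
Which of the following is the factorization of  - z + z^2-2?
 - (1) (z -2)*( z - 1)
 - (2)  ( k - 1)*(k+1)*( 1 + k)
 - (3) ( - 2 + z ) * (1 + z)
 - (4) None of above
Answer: 3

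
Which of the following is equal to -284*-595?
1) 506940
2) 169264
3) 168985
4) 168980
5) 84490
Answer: 4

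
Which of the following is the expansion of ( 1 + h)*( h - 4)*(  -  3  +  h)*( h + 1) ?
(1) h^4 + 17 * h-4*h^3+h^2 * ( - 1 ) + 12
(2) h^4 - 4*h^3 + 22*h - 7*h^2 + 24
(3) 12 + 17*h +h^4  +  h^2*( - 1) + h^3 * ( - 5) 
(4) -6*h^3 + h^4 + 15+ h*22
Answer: 3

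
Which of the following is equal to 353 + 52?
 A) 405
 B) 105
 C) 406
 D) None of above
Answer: A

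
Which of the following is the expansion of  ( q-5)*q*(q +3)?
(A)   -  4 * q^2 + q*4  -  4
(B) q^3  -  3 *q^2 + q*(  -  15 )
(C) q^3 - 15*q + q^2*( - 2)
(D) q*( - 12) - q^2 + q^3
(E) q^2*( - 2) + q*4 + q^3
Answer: C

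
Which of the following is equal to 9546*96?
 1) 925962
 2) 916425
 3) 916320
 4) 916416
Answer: 4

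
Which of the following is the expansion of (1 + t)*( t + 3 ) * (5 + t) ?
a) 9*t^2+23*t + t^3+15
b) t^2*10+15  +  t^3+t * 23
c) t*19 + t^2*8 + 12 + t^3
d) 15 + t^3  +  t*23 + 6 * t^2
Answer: a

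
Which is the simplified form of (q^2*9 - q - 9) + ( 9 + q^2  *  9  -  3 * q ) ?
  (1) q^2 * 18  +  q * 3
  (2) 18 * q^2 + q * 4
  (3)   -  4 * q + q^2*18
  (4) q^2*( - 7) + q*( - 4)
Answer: 3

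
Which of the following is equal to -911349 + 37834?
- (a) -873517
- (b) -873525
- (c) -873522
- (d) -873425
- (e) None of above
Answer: e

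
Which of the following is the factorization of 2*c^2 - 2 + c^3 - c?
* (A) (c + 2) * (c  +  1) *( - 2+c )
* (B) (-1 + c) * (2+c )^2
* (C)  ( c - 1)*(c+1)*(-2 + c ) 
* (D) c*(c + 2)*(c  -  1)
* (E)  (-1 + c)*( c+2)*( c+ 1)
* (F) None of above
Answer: E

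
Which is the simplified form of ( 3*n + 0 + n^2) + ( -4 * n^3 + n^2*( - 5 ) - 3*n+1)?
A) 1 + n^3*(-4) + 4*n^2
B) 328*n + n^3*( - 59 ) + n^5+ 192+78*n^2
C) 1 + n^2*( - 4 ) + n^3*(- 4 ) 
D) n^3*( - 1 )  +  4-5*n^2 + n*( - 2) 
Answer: C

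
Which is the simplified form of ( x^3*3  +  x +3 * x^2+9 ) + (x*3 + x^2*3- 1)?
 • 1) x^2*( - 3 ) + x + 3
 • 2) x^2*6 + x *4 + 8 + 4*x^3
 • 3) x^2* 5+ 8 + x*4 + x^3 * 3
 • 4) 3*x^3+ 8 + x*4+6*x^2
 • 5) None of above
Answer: 4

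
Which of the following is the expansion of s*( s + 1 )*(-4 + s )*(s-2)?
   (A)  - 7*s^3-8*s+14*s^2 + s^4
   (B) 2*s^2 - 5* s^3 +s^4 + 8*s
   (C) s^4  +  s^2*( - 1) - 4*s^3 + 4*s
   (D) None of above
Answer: B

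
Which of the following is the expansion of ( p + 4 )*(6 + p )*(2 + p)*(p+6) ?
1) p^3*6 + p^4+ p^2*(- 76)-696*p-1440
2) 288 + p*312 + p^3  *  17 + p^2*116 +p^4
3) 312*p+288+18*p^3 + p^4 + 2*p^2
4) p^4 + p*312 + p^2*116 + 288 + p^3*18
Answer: 4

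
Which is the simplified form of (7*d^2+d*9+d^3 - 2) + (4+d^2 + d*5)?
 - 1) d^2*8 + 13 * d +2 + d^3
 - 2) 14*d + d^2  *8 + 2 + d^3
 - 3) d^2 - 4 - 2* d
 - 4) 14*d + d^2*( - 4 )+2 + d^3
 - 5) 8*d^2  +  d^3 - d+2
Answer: 2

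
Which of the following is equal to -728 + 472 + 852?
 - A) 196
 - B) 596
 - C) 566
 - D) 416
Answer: B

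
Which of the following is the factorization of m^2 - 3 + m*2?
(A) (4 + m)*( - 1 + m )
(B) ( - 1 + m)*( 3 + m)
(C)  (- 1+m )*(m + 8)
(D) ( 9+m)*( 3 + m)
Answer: B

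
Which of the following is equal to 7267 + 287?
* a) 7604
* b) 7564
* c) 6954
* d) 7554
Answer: d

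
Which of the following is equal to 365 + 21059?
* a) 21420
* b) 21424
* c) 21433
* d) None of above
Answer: b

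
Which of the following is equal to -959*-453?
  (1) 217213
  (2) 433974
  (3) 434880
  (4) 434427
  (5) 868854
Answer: 4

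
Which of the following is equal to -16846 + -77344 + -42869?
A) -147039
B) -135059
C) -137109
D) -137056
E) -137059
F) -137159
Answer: E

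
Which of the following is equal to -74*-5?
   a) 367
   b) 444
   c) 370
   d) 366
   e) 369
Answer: c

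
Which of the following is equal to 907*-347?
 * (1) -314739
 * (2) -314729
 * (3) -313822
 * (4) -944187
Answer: 2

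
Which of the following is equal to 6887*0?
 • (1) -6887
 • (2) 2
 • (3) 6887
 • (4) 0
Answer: 4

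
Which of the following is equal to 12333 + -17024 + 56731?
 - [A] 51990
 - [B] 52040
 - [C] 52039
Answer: B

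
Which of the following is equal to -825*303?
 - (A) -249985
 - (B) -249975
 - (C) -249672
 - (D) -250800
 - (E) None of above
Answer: B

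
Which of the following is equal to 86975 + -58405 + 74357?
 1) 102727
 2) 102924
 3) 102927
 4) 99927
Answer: 3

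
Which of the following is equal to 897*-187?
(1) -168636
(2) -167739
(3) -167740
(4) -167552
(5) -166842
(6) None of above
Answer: 2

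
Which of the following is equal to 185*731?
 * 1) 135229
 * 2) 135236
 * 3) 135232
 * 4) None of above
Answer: 4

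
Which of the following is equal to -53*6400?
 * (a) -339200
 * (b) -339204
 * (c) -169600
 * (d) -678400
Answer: a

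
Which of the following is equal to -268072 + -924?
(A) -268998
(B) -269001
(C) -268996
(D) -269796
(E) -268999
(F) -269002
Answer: C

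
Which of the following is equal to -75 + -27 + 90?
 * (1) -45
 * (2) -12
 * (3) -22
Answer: 2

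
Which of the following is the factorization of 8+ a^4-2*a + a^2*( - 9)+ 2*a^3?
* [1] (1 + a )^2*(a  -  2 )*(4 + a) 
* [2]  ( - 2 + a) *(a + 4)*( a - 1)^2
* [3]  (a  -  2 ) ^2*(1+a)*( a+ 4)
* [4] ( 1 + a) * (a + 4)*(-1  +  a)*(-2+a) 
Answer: 4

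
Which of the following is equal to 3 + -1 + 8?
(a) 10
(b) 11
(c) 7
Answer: a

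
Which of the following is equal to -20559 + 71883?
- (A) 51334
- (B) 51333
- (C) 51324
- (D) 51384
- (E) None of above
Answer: C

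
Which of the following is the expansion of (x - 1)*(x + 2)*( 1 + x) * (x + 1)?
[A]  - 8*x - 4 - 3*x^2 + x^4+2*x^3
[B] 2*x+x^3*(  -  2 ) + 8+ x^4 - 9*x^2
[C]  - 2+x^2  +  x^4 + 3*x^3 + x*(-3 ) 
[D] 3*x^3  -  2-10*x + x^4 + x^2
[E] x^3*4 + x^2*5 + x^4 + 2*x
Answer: C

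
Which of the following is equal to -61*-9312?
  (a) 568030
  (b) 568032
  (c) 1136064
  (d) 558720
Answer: b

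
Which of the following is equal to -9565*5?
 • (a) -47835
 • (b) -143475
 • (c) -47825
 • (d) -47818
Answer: c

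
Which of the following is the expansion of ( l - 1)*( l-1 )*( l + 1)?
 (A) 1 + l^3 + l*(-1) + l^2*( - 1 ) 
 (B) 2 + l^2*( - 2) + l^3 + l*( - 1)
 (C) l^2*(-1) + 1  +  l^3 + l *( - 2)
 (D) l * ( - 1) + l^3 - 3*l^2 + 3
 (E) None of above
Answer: A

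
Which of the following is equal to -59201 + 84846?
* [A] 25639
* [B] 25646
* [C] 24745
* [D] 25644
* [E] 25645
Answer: E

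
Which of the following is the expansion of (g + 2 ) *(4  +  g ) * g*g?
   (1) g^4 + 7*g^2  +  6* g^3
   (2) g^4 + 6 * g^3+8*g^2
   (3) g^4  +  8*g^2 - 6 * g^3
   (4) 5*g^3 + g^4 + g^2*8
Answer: 2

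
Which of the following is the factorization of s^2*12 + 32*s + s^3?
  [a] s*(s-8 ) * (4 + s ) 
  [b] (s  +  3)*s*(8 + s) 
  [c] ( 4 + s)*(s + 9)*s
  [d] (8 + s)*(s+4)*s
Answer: d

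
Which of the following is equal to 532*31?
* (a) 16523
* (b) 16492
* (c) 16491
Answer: b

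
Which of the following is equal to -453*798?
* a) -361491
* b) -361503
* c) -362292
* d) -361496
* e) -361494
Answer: e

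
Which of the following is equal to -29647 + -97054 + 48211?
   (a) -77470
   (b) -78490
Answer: b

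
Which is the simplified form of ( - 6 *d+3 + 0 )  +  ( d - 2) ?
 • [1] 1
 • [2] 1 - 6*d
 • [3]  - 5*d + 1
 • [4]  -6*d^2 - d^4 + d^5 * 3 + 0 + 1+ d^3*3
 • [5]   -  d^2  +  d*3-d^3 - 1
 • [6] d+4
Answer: 3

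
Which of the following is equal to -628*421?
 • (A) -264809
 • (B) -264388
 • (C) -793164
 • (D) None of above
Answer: B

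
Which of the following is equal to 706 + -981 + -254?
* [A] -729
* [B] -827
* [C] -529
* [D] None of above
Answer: C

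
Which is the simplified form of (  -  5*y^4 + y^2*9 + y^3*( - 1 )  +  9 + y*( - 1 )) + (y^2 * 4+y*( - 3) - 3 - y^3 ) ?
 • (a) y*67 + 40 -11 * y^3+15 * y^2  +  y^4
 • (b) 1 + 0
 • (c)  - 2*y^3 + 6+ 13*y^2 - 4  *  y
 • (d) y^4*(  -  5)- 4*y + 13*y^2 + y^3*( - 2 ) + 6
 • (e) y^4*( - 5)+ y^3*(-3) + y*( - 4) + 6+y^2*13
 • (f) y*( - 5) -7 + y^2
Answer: d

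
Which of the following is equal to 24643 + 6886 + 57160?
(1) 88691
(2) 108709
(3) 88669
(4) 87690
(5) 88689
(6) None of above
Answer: 5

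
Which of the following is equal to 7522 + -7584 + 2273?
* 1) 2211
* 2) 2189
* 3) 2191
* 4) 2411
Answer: 1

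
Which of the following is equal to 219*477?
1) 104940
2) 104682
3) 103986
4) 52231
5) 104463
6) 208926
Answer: 5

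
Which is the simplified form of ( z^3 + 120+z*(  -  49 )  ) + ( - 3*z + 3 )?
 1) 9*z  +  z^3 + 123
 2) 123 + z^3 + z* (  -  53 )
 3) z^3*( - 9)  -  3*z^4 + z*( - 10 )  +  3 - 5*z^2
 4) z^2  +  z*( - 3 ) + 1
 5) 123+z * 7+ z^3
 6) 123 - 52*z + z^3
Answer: 6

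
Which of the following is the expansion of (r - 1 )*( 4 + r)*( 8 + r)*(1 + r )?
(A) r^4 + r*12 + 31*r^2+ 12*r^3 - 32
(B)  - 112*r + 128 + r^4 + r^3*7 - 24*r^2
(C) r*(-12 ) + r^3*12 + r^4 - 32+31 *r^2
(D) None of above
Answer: C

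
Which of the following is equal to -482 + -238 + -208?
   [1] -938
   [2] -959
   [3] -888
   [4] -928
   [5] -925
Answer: 4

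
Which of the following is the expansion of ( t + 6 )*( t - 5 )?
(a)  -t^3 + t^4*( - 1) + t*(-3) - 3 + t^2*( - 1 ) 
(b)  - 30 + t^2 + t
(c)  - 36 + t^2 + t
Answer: b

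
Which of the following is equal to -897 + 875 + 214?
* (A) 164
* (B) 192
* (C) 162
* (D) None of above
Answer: B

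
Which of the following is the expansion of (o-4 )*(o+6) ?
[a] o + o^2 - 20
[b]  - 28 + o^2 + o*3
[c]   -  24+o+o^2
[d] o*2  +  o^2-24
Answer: d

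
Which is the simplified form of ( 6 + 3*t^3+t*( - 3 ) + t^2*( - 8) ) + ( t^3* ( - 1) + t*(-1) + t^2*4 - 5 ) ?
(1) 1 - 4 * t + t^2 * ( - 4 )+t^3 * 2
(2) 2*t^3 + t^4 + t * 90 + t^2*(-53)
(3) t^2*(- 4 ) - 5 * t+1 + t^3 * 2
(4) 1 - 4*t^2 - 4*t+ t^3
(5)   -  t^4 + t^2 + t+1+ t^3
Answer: 1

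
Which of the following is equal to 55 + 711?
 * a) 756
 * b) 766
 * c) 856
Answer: b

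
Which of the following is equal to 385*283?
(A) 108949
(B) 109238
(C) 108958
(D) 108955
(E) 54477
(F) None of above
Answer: D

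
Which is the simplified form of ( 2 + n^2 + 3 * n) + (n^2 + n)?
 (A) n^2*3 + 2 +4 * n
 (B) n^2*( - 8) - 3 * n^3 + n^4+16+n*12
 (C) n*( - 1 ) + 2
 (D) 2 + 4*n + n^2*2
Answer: D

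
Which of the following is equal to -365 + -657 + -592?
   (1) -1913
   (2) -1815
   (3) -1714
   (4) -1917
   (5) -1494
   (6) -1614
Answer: 6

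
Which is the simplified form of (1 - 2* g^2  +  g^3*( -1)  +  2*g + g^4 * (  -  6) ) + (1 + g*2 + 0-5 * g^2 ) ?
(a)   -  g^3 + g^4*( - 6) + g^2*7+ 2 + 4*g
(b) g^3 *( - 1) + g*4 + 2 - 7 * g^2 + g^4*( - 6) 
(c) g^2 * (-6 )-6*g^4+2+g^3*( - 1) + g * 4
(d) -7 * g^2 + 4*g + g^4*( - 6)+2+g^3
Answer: b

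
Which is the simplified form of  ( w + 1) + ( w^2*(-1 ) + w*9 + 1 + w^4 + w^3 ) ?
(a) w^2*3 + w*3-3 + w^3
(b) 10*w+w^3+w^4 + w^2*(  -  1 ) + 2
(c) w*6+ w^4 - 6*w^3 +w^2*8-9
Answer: b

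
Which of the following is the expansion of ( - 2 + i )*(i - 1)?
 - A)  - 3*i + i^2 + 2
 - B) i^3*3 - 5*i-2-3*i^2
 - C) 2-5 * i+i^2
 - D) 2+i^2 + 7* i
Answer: A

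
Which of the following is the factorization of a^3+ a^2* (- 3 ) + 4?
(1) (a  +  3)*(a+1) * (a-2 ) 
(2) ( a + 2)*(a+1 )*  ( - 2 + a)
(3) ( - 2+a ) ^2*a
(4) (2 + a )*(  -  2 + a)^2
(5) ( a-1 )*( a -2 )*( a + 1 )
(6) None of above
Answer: 6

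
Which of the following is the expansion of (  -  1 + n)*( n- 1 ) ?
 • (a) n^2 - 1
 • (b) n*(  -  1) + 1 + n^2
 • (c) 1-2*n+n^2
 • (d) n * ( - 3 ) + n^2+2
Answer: c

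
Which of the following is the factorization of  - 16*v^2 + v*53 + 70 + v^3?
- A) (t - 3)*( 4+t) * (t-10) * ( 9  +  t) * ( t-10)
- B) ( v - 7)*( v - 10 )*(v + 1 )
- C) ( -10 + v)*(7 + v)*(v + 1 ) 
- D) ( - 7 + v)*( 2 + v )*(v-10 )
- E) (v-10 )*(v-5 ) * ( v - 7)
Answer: B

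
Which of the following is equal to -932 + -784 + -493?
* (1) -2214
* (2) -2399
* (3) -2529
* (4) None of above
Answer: 4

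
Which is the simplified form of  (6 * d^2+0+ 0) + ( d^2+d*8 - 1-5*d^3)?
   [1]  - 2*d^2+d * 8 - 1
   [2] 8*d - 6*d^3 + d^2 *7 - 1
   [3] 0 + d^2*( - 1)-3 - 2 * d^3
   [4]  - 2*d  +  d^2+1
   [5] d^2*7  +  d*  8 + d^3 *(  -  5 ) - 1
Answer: 5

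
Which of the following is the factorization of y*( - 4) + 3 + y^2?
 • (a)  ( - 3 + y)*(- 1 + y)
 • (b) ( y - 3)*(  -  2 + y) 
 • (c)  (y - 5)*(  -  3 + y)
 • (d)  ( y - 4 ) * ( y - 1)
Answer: a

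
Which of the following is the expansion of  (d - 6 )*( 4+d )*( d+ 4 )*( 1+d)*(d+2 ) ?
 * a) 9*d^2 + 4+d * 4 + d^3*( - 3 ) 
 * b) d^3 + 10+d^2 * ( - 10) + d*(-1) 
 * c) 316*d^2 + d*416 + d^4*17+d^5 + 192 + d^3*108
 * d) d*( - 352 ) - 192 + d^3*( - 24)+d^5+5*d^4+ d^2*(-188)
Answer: d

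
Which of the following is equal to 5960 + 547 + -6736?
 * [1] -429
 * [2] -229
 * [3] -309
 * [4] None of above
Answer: 2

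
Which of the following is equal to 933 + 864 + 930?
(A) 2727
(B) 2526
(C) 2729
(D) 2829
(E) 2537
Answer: A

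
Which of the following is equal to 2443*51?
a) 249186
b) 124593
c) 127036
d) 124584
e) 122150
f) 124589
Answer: b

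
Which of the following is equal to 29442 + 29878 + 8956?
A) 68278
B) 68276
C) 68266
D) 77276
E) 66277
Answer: B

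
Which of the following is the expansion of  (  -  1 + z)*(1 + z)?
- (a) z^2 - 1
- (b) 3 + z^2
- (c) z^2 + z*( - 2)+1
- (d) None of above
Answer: a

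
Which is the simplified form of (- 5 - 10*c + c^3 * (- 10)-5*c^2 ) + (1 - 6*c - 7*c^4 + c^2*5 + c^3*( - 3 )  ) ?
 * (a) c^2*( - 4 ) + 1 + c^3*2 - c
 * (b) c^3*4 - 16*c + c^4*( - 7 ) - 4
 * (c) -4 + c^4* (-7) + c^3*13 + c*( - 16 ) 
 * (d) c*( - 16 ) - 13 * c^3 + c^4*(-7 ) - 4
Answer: d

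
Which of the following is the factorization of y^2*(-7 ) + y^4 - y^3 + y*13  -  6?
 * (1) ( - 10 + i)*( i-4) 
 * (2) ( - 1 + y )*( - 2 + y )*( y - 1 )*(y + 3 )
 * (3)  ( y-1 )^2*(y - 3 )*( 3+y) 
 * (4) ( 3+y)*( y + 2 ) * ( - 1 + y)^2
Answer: 2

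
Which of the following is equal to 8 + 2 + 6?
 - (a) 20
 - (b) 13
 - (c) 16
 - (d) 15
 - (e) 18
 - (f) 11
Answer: c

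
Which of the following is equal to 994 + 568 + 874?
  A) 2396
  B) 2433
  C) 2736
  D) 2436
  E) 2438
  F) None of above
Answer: D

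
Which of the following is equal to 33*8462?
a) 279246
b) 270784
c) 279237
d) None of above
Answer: a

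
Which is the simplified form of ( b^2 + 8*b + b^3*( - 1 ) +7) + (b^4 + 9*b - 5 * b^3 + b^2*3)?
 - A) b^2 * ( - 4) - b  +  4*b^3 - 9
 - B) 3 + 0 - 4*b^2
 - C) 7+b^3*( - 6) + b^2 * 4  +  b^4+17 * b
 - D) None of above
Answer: C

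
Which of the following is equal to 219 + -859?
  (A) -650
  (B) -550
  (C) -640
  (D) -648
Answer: C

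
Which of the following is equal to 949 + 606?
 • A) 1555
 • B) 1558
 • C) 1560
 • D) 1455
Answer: A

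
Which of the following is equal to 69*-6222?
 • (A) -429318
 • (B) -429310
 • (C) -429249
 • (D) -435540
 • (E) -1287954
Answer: A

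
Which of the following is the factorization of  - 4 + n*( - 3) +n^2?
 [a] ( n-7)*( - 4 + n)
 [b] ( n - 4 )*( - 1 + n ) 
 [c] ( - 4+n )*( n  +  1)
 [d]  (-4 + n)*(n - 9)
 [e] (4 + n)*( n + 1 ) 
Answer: c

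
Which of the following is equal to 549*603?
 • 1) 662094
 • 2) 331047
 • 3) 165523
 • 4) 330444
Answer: 2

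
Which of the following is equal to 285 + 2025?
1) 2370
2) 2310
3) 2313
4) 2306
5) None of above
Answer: 2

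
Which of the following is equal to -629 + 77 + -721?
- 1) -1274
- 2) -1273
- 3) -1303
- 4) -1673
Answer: 2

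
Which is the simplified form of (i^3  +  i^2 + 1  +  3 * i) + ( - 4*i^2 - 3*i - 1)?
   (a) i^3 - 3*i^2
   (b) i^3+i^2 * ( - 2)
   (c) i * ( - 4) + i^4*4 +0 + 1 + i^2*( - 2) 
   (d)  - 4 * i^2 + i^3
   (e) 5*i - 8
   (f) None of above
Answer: a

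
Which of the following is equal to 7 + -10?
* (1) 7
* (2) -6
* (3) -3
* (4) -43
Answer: 3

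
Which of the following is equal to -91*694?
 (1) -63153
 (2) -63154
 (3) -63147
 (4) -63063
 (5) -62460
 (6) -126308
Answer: 2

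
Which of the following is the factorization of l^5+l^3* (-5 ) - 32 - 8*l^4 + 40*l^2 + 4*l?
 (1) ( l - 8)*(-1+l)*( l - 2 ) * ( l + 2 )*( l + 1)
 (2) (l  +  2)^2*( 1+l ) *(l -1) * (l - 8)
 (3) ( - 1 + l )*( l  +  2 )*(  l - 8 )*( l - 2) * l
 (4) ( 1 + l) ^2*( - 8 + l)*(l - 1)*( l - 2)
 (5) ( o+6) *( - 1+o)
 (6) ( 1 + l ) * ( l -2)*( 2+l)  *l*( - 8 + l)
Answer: 1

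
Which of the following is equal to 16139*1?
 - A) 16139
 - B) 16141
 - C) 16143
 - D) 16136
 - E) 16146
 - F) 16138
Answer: A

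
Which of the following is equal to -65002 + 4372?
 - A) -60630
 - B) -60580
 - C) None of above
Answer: A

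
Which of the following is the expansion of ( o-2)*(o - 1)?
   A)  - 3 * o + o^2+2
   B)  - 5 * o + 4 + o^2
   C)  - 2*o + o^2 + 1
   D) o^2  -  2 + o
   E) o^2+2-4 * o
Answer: A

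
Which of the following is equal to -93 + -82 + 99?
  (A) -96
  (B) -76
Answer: B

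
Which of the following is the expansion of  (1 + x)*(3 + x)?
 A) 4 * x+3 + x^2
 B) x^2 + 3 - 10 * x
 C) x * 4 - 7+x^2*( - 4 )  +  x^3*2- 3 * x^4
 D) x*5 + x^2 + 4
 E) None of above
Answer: A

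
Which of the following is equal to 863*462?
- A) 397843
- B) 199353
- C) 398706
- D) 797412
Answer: C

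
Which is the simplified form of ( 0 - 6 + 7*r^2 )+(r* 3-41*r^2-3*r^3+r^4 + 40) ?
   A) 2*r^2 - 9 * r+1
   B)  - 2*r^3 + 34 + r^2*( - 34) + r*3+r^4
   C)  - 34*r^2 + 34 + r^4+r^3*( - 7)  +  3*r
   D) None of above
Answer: D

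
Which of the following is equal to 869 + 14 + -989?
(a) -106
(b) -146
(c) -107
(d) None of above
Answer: a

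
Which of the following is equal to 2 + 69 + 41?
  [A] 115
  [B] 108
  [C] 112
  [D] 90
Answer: C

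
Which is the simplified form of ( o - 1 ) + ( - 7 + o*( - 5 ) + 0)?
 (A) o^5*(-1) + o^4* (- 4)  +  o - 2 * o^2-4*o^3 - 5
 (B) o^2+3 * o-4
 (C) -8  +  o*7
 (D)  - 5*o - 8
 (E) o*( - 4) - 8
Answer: E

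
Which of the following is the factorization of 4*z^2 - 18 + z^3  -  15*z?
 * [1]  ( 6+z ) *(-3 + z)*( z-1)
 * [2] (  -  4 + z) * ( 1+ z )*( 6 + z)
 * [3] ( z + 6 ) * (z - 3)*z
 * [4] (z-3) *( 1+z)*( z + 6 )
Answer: 4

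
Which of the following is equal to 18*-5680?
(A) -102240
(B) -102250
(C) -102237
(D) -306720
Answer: A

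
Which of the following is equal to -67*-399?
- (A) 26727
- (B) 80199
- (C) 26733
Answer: C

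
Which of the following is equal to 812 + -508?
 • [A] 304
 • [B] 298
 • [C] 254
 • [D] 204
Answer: A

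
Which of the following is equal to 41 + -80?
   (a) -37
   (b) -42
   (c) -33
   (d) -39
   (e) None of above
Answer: d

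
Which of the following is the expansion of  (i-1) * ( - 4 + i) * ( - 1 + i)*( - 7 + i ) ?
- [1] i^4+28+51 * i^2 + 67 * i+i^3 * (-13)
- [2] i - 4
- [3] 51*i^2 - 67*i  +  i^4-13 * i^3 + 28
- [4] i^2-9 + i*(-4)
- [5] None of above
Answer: 3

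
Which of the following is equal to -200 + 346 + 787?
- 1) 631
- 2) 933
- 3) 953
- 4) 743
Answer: 2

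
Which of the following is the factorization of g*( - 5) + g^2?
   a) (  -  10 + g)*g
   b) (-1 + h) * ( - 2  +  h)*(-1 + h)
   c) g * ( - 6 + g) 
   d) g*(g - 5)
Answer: d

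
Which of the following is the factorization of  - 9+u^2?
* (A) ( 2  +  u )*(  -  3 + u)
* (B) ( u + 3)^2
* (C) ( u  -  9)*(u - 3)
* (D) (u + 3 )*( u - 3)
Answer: D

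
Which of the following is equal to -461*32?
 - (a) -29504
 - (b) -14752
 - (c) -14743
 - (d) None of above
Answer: b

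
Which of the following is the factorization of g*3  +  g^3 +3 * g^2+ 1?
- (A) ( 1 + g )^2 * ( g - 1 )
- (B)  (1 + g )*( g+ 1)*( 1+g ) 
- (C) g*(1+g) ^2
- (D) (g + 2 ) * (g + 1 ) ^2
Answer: B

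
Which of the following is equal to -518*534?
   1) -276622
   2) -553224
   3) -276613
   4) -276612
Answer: 4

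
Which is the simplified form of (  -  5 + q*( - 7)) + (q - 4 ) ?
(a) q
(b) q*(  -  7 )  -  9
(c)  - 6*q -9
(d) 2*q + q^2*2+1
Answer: c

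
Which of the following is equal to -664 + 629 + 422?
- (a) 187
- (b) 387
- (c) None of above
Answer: b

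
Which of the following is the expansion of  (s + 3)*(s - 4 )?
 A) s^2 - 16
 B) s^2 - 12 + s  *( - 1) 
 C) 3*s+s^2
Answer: B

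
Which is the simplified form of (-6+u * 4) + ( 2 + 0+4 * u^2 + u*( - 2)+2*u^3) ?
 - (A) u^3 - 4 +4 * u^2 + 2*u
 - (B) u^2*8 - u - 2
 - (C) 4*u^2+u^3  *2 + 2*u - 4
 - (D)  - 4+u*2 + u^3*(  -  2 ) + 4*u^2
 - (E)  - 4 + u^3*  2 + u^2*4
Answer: C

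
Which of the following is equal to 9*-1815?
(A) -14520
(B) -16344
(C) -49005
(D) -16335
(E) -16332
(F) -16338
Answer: D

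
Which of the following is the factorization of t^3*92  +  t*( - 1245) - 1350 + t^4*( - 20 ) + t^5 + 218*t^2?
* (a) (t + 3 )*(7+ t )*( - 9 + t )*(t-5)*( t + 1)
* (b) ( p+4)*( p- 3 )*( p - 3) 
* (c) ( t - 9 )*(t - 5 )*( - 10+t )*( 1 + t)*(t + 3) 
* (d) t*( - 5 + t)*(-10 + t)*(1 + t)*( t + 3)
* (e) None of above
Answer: c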